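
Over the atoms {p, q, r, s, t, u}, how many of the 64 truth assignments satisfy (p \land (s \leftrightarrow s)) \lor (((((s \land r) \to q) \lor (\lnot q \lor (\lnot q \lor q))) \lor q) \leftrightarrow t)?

Initial set: {((p \land (s \leftrightarrow s)) \lor (((((s \land r) \to q) \lor (\lnot q \lor (\lnot q \lor q))) \lor q) \leftrightarrow t))}.
((p \land (s \leftrightarrow s)) \lor (((((s \land r) \to q) \lor (\lnot q \lor (\lnot q \lor q))) \lor q) \leftrightarrow t)): β-rule — branch into (p \land (s \leftrightarrow s))  //  (((((s \land r) \to q) \lor (\lnot q \lor (\lnot q \lor q))) \lor q) \leftrightarrow t).
  branch 1 (add (p \land (s \leftrightarrow s))):
    (p \land (s \leftrightarrow s)): α-rule — add p, (s \leftrightarrow s).
    (s \leftrightarrow s): β-rule — branch into s, s  //  \lnot s, \lnot s.
      branch 1.1 (add s, s):
        ○ open, literals {p=1, s=1}.
      branch 1.2 (add \lnot s, \lnot s):
        ○ open, literals {p=1, s=0}.
  branch 2 (add (((((s \land r) \to q) \lor (\lnot q \lor (\lnot q \lor q))) \lor q) \leftrightarrow t)):
    (((((s \land r) \to q) \lor (\lnot q \lor (\lnot q \lor q))) \lor q) \leftrightarrow t): β-rule — branch into ((((s \land r) \to q) \lor (\lnot q \lor (\lnot q \lor q))) \lor q), t  //  \lnot ((((s \land r) \to q) \lor (\lnot q \lor (\lnot q \lor q))) \lor q), \lnot t.
      branch 2.1 (add ((((s \land r) \to q) \lor (\lnot q \lor (\lnot q \lor q))) \lor q), t):
        ((((s \land r) \to q) \lor (\lnot q \lor (\lnot q \lor q))) \lor q): β-rule — branch into (((s \land r) \to q) \lor (\lnot q \lor (\lnot q \lor q)))  //  q.
          branch 2.1.1 (add (((s \land r) \to q) \lor (\lnot q \lor (\lnot q \lor q)))):
            (((s \land r) \to q) \lor (\lnot q \lor (\lnot q \lor q))): β-rule — branch into ((s \land r) \to q)  //  (\lnot q \lor (\lnot q \lor q)).
              branch 2.1.1.1 (add ((s \land r) \to q)):
                ((s \land r) \to q): β-rule — branch into \lnot (s \land r)  //  q.
                  branch 2.1.1.1.1 (add \lnot (s \land r)):
                    \lnot (s \land r): β-rule — branch into \lnot s  //  \lnot r.
                      branch 2.1.1.1.1.1 (add \lnot s):
                        ○ open, literals {s=0, t=1}.
                      branch 2.1.1.1.1.2 (add \lnot r):
                        ○ open, literals {r=0, t=1}.
                  branch 2.1.1.1.2 (add q):
                    ○ open, literals {q=1, t=1}.
              branch 2.1.1.2 (add (\lnot q \lor (\lnot q \lor q))):
                (\lnot q \lor (\lnot q \lor q)): β-rule — branch into \lnot q  //  (\lnot q \lor q).
                  branch 2.1.1.2.1 (add \lnot q):
                    ○ open, literals {q=0, t=1}.
                  branch 2.1.1.2.2 (add (\lnot q \lor q)):
                    (\lnot q \lor q): β-rule — branch into \lnot q  //  q.
                      branch 2.1.1.2.2.1 (add \lnot q):
                        ○ open, literals {q=0, t=1}.
                      branch 2.1.1.2.2.2 (add q):
                        ○ open, literals {q=1, t=1}.
          branch 2.1.2 (add q):
            ○ open, literals {q=1, t=1}.
      branch 2.2 (add \lnot ((((s \land r) \to q) \lor (\lnot q \lor (\lnot q \lor q))) \lor q), \lnot t):
        \lnot ((((s \land r) \to q) \lor (\lnot q \lor (\lnot q \lor q))) \lor q): α-rule — add \lnot (((s \land r) \to q) \lor (\lnot q \lor (\lnot q \lor q))), \lnot q.
        \lnot (((s \land r) \to q) \lor (\lnot q \lor (\lnot q \lor q))): α-rule — add \lnot ((s \land r) \to q), \lnot (\lnot q \lor (\lnot q \lor q)).
        \lnot ((s \land r) \to q): α-rule — add (s \land r), \lnot q.
        \lnot (\lnot q \lor (\lnot q \lor q)): α-rule — add \lnot \lnot q, \lnot (\lnot q \lor q).
        × closes — contains both q and \lnot q.
1 branch closed, 9 open.
Each open branch fixes some atoms; the unmentioned ones are free. Counting distinct full assignments: branch {p=1, s=1} (q, r, t, u) contributes 16 new; branch {p=1, s=0} (q, r, t, u) contributes 16 new; branch {s=0, t=1} (p, q, r, u) contributes 8 new; branch {r=0, t=1} (p, q, s, u) contributes 4 new; branch {q=1, t=1} (p, r, s, u) contributes 2 new; branch {q=0, t=1} (p, r, s, u) contributes 2 new; branch {q=0, t=1} (p, r, s, u) contributes 0 new; branch {q=1, t=1} (p, r, s, u) contributes 0 new; branch {q=1, t=1} (p, r, s, u) contributes 0 new. Total: 48.

48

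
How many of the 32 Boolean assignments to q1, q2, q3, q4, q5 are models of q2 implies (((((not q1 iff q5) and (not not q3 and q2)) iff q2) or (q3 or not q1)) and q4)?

22

Initial set: {(q2 implies (((((not q1 iff q5) and (not not q3 and q2)) iff q2) or (q3 or not q1)) and q4))}.
(q2 implies (((((not q1 iff q5) and (not not q3 and q2)) iff q2) or (q3 or not q1)) and q4)): β-rule — branch into not q2  //  (((((not q1 iff q5) and (not not q3 and q2)) iff q2) or (q3 or not q1)) and q4).
  branch 1 (add not q2):
    ○ open, literals {q2=false}.
  branch 2 (add (((((not q1 iff q5) and (not not q3 and q2)) iff q2) or (q3 or not q1)) and q4)):
    (((((not q1 iff q5) and (not not q3 and q2)) iff q2) or (q3 or not q1)) and q4): α-rule — add ((((not q1 iff q5) and (not not q3 and q2)) iff q2) or (q3 or not q1)), q4.
    ((((not q1 iff q5) and (not not q3 and q2)) iff q2) or (q3 or not q1)): β-rule — branch into (((not q1 iff q5) and (not not q3 and q2)) iff q2)  //  (q3 or not q1).
      branch 2.1 (add (((not q1 iff q5) and (not not q3 and q2)) iff q2)):
        (((not q1 iff q5) and (not not q3 and q2)) iff q2): β-rule — branch into ((not q1 iff q5) and (not not q3 and q2)), q2  //  not ((not q1 iff q5) and (not not q3 and q2)), not q2.
          branch 2.1.1 (add ((not q1 iff q5) and (not not q3 and q2)), q2):
            ((not q1 iff q5) and (not not q3 and q2)): α-rule — add (not q1 iff q5), (not not q3 and q2).
            (not not q3 and q2): α-rule — add not not q3, q2.
            not not q3: drop double negation, giving q3.
            (not q1 iff q5): β-rule — branch into not q1, q5  //  not not q1, not q5.
              branch 2.1.1.1 (add not q1, q5):
                ○ open, literals {q1=false, q2=true, q3=true, q4=true, q5=true}.
              branch 2.1.1.2 (add not not q1, not q5):
                ○ open, literals {q1=true, q2=true, q3=true, q4=true, q5=false}.
          branch 2.1.2 (add not ((not q1 iff q5) and (not not q3 and q2)), not q2):
            not ((not q1 iff q5) and (not not q3 and q2)): β-rule — branch into not (not q1 iff q5)  //  not (not not q3 and q2).
              branch 2.1.2.1 (add not (not q1 iff q5)):
                not (not q1 iff q5): β-rule — branch into not q1, not q5  //  not not q1, q5.
                  branch 2.1.2.1.1 (add not q1, not q5):
                    ○ open, literals {q1=false, q2=false, q4=true, q5=false}.
                  branch 2.1.2.1.2 (add not not q1, q5):
                    ○ open, literals {q1=true, q2=false, q4=true, q5=true}.
              branch 2.1.2.2 (add not (not not q3 and q2)):
                not (not not q3 and q2): β-rule — branch into not not not q3  //  not q2.
                  branch 2.1.2.2.1 (add not not not q3):
                    not not not q3: drop double negation, giving not q3.
                    ○ open, literals {q2=false, q3=false, q4=true}.
                  branch 2.1.2.2.2 (add not q2):
                    ○ open, literals {q2=false, q4=true}.
      branch 2.2 (add (q3 or not q1)):
        (q3 or not q1): β-rule — branch into q3  //  not q1.
          branch 2.2.1 (add q3):
            ○ open, literals {q3=true, q4=true}.
          branch 2.2.2 (add not q1):
            ○ open, literals {q1=false, q4=true}.
0 branches closed, 9 open.
Each open branch fixes some atoms; the unmentioned ones are free. Counting distinct full assignments: branch {q2=false} (q1, q3, q4, q5) contributes 16 new; branch {q1=false, q2=true, q3=true, q4=true, q5=true} (none free) contributes 1 new; branch {q1=true, q2=true, q3=true, q4=true, q5=false} (none free) contributes 1 new; branch {q1=false, q2=false, q4=true, q5=false} (q3) contributes 0 new; branch {q1=true, q2=false, q4=true, q5=true} (q3) contributes 0 new; branch {q2=false, q3=false, q4=true} (q1, q5) contributes 0 new; branch {q2=false, q4=true} (q1, q3, q5) contributes 0 new; branch {q3=true, q4=true} (q1, q2, q5) contributes 2 new; branch {q1=false, q4=true} (q2, q3, q5) contributes 2 new. Total: 22.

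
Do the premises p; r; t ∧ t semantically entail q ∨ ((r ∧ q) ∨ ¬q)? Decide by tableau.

Initial set: {p; r; (t ∧ t); ¬(q ∨ ((r ∧ q) ∨ ¬q))}.
(t ∧ t): α-rule — add t, t.
¬(q ∨ ((r ∧ q) ∨ ¬q)): α-rule — add ¬q, ¬((r ∧ q) ∨ ¬q).
¬((r ∧ q) ∨ ¬q): α-rule — add ¬(r ∧ q), ¬¬q.
× closes — contains both q and ¬q.
All 1 branch closes.
Every branch closed, so the premises entail the conclusion.

Yes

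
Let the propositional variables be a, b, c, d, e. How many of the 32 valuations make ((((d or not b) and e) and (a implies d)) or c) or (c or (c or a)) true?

27

Initial set: {T (((((d or not b) and e) and (a implies d)) or c) or (c or (c or a)))}.
T (((((d or not b) and e) and (a implies d)) or c) or (c or (c or a))): β-rule — branch into T ((((d or not b) and e) and (a implies d)) or c)  //  T (c or (c or a)).
  branch 1 (add T ((((d or not b) and e) and (a implies d)) or c)):
    T ((((d or not b) and e) and (a implies d)) or c): β-rule — branch into T (((d or not b) and e) and (a implies d))  //  T c.
      branch 1.1 (add T (((d or not b) and e) and (a implies d))):
        T (((d or not b) and e) and (a implies d)): α-rule — add T ((d or not b) and e), T (a implies d).
        T ((d or not b) and e): α-rule — add T (d or not b), T e.
        T (a implies d): β-rule — branch into F a  //  T d.
          branch 1.1.1 (add F a):
            T (d or not b): β-rule — branch into T d  //  T not b.
              branch 1.1.1.1 (add T d):
                ○ open, literals {a=0, d=1, e=1}.
              branch 1.1.1.2 (add T not b):
                ○ open, literals {a=0, b=0, e=1}.
          branch 1.1.2 (add T d):
            T (d or not b): β-rule — branch into T d  //  T not b.
              branch 1.1.2.1 (add T d):
                ○ open, literals {d=1, e=1}.
              branch 1.1.2.2 (add T not b):
                ○ open, literals {b=0, d=1, e=1}.
      branch 1.2 (add T c):
        ○ open, literals {c=1}.
  branch 2 (add T (c or (c or a))):
    T (c or (c or a)): β-rule — branch into T c  //  T (c or a).
      branch 2.1 (add T c):
        ○ open, literals {c=1}.
      branch 2.2 (add T (c or a)):
        T (c or a): β-rule — branch into T c  //  T a.
          branch 2.2.1 (add T c):
            ○ open, literals {c=1}.
          branch 2.2.2 (add T a):
            ○ open, literals {a=1}.
0 branches closed, 8 open.
Each open branch fixes some atoms; the unmentioned ones are free. Counting distinct full assignments: branch {a=0, d=1, e=1} (b, c) contributes 4 new; branch {a=0, b=0, e=1} (c, d) contributes 2 new; branch {d=1, e=1} (a, b, c) contributes 4 new; branch {b=0, d=1, e=1} (a, c) contributes 0 new; branch {c=1} (a, b, d, e) contributes 11 new; branch {c=1} (a, b, d, e) contributes 0 new; branch {c=1} (a, b, d, e) contributes 0 new; branch {a=1} (b, c, d, e) contributes 6 new. Total: 27.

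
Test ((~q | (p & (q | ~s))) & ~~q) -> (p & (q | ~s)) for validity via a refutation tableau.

Assume the negation and expand:
Initial set: {F (((~q | (p & (q | ~s))) & ~~q) -> (p & (q | ~s)))}.
F (((~q | (p & (q | ~s))) & ~~q) -> (p & (q | ~s))): α-rule — add T ((~q | (p & (q | ~s))) & ~~q), F (p & (q | ~s)).
T ((~q | (p & (q | ~s))) & ~~q): α-rule — add T (~q | (p & (q | ~s))), T ~~q.
T ~~q: drop double negation, giving T q.
F (p & (q | ~s)): β-rule — branch into F p  //  F (q | ~s).
  branch 1 (add F p):
    T (~q | (p & (q | ~s))): β-rule — branch into T ~q  //  T (p & (q | ~s)).
      branch 1.1 (add T ~q):
        × closes — contains both q and ~q.
      branch 1.2 (add T (p & (q | ~s))):
        T (p & (q | ~s)): α-rule — add T p, T (q | ~s).
        × closes — contains both p and ~p.
  branch 2 (add F (q | ~s)):
    F (q | ~s): α-rule — add F q, F ~s.
    × closes — contains both q and ~q.
All 3 branches close.
Every branch closed, so the negation is unsatisfiable and the formula is valid.

Valid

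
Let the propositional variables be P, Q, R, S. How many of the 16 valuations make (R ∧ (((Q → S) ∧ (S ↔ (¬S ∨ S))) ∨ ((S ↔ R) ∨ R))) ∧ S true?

4

Initial set: {((R ∧ (((Q → S) ∧ (S ↔ (¬S ∨ S))) ∨ ((S ↔ R) ∨ R))) ∧ S)}.
((R ∧ (((Q → S) ∧ (S ↔ (¬S ∨ S))) ∨ ((S ↔ R) ∨ R))) ∧ S): α-rule — add (R ∧ (((Q → S) ∧ (S ↔ (¬S ∨ S))) ∨ ((S ↔ R) ∨ R))), S.
(R ∧ (((Q → S) ∧ (S ↔ (¬S ∨ S))) ∨ ((S ↔ R) ∨ R))): α-rule — add R, (((Q → S) ∧ (S ↔ (¬S ∨ S))) ∨ ((S ↔ R) ∨ R)).
(((Q → S) ∧ (S ↔ (¬S ∨ S))) ∨ ((S ↔ R) ∨ R)): β-rule — branch into ((Q → S) ∧ (S ↔ (¬S ∨ S)))  //  ((S ↔ R) ∨ R).
  branch 1 (add ((Q → S) ∧ (S ↔ (¬S ∨ S)))):
    ((Q → S) ∧ (S ↔ (¬S ∨ S))): α-rule — add (Q → S), (S ↔ (¬S ∨ S)).
    (Q → S): β-rule — branch into ¬Q  //  S.
      branch 1.1 (add ¬Q):
        (S ↔ (¬S ∨ S)): β-rule — branch into S, (¬S ∨ S)  //  ¬S, ¬(¬S ∨ S).
          branch 1.1.1 (add S, (¬S ∨ S)):
            (¬S ∨ S): β-rule — branch into ¬S  //  S.
              branch 1.1.1.1 (add ¬S):
                × closes — contains both S and ¬S.
              branch 1.1.1.2 (add S):
                ○ open, literals {Q=F, R=T, S=T}.
          branch 1.1.2 (add ¬S, ¬(¬S ∨ S)):
            × closes — contains both S and ¬S.
      branch 1.2 (add S):
        (S ↔ (¬S ∨ S)): β-rule — branch into S, (¬S ∨ S)  //  ¬S, ¬(¬S ∨ S).
          branch 1.2.1 (add S, (¬S ∨ S)):
            (¬S ∨ S): β-rule — branch into ¬S  //  S.
              branch 1.2.1.1 (add ¬S):
                × closes — contains both S and ¬S.
              branch 1.2.1.2 (add S):
                ○ open, literals {R=T, S=T}.
          branch 1.2.2 (add ¬S, ¬(¬S ∨ S)):
            × closes — contains both S and ¬S.
  branch 2 (add ((S ↔ R) ∨ R)):
    ((S ↔ R) ∨ R): β-rule — branch into (S ↔ R)  //  R.
      branch 2.1 (add (S ↔ R)):
        (S ↔ R): β-rule — branch into S, R  //  ¬S, ¬R.
          branch 2.1.1 (add S, R):
            ○ open, literals {R=T, S=T}.
          branch 2.1.2 (add ¬S, ¬R):
            × closes — contains both S and ¬S.
      branch 2.2 (add R):
        ○ open, literals {R=T, S=T}.
5 branches closed, 4 open.
Each open branch fixes some atoms; the unmentioned ones are free. Counting distinct full assignments: branch {Q=F, R=T, S=T} (P) contributes 2 new; branch {R=T, S=T} (P, Q) contributes 2 new; branch {R=T, S=T} (P, Q) contributes 0 new; branch {R=T, S=T} (P, Q) contributes 0 new. Total: 4.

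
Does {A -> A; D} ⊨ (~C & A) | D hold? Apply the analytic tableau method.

Initial set: {(A -> A); D; ~((~C & A) | D)}.
~((~C & A) | D): α-rule — add ~(~C & A), ~D.
× closes — contains both D and ~D.
All 1 branch closes.
Every branch closed, so the premises entail the conclusion.

Yes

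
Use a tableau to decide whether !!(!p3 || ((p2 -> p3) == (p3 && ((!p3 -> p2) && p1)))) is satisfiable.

Satisfiable

Initial set: {!!(!p3 || ((p2 -> p3) == (p3 && ((!p3 -> p2) && p1))))}.
!!(!p3 || ((p2 -> p3) == (p3 && ((!p3 -> p2) && p1)))): drop double negation, giving (!p3 || ((p2 -> p3) == (p3 && ((!p3 -> p2) && p1)))).
(!p3 || ((p2 -> p3) == (p3 && ((!p3 -> p2) && p1)))): β-rule — branch into !p3  //  ((p2 -> p3) == (p3 && ((!p3 -> p2) && p1))).
  branch 1 (add !p3):
    ○ open, literals {p3=0}.
  branch 2 (add ((p2 -> p3) == (p3 && ((!p3 -> p2) && p1)))):
    ((p2 -> p3) == (p3 && ((!p3 -> p2) && p1))): β-rule — branch into (p2 -> p3), (p3 && ((!p3 -> p2) && p1))  //  !(p2 -> p3), !(p3 && ((!p3 -> p2) && p1)).
      branch 2.1 (add (p2 -> p3), (p3 && ((!p3 -> p2) && p1))):
        (p3 && ((!p3 -> p2) && p1)): α-rule — add p3, ((!p3 -> p2) && p1).
        ((!p3 -> p2) && p1): α-rule — add (!p3 -> p2), p1.
        (p2 -> p3): β-rule — branch into !p2  //  p3.
          branch 2.1.1 (add !p2):
            (!p3 -> p2): β-rule — branch into !!p3  //  p2.
              branch 2.1.1.1 (add !!p3):
                ○ open, literals {p1=1, p2=0, p3=1}.
              branch 2.1.1.2 (add p2):
                × closes — contains both p2 and !p2.
          branch 2.1.2 (add p3):
            (!p3 -> p2): β-rule — branch into !!p3  //  p2.
              branch 2.1.2.1 (add !!p3):
                ○ open, literals {p1=1, p3=1}.
              branch 2.1.2.2 (add p2):
                ○ open, literals {p1=1, p2=1, p3=1}.
      branch 2.2 (add !(p2 -> p3), !(p3 && ((!p3 -> p2) && p1))):
        !(p2 -> p3): α-rule — add p2, !p3.
        !(p3 && ((!p3 -> p2) && p1)): β-rule — branch into !p3  //  !((!p3 -> p2) && p1).
          branch 2.2.1 (add !p3):
            ○ open, literals {p2=1, p3=0}.
          branch 2.2.2 (add !((!p3 -> p2) && p1)):
            !((!p3 -> p2) && p1): β-rule — branch into !(!p3 -> p2)  //  !p1.
              branch 2.2.2.1 (add !(!p3 -> p2)):
                !(!p3 -> p2): α-rule — add !p3, !p2.
                × closes — contains both p2 and !p2.
              branch 2.2.2.2 (add !p1):
                ○ open, literals {p1=0, p2=1, p3=0}.
2 branches closed, 6 open.
An open branch gives a satisfying assignment: p3=0.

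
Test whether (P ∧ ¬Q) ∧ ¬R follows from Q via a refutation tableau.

No

Initial set: {Q; ¬((P ∧ ¬Q) ∧ ¬R)}.
¬((P ∧ ¬Q) ∧ ¬R): β-rule — branch into ¬(P ∧ ¬Q)  //  ¬¬R.
  branch 1 (add ¬(P ∧ ¬Q)):
    ¬(P ∧ ¬Q): β-rule — branch into ¬P  //  ¬¬Q.
      branch 1.1 (add ¬P):
        ○ open, literals {P=0, Q=1}.
      branch 1.2 (add ¬¬Q):
        ○ open, literals {Q=1}.
  branch 2 (add ¬¬R):
    ○ open, literals {Q=1, R=1}.
0 branches closed, 3 open.
An open branch gives a countermodel: P=0, Q=1 (unmentioned atoms arbitrary); the premises hold there but the conclusion fails.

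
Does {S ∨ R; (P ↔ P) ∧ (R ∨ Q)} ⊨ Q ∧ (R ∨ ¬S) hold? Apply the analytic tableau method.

No

Initial set: {(S ∨ R); ((P ↔ P) ∧ (R ∨ Q)); ¬(Q ∧ (R ∨ ¬S))}.
((P ↔ P) ∧ (R ∨ Q)): α-rule — add (P ↔ P), (R ∨ Q).
(S ∨ R): β-rule — branch into S  //  R.
  branch 1 (add S):
    ¬(Q ∧ (R ∨ ¬S)): β-rule — branch into ¬Q  //  ¬(R ∨ ¬S).
      branch 1.1 (add ¬Q):
        (P ↔ P): β-rule — branch into P, P  //  ¬P, ¬P.
          branch 1.1.1 (add P, P):
            (R ∨ Q): β-rule — branch into R  //  Q.
              branch 1.1.1.1 (add R):
                ○ open, literals {P=true, Q=false, R=true, S=true}.
              branch 1.1.1.2 (add Q):
                × closes — contains both Q and ¬Q.
          branch 1.1.2 (add ¬P, ¬P):
            (R ∨ Q): β-rule — branch into R  //  Q.
              branch 1.1.2.1 (add R):
                ○ open, literals {P=false, Q=false, R=true, S=true}.
              branch 1.1.2.2 (add Q):
                × closes — contains both Q and ¬Q.
      branch 1.2 (add ¬(R ∨ ¬S)):
        ¬(R ∨ ¬S): α-rule — add ¬R, ¬¬S.
        (P ↔ P): β-rule — branch into P, P  //  ¬P, ¬P.
          branch 1.2.1 (add P, P):
            (R ∨ Q): β-rule — branch into R  //  Q.
              branch 1.2.1.1 (add R):
                × closes — contains both R and ¬R.
              branch 1.2.1.2 (add Q):
                ○ open, literals {P=true, Q=true, R=false, S=true}.
          branch 1.2.2 (add ¬P, ¬P):
            (R ∨ Q): β-rule — branch into R  //  Q.
              branch 1.2.2.1 (add R):
                × closes — contains both R and ¬R.
              branch 1.2.2.2 (add Q):
                ○ open, literals {P=false, Q=true, R=false, S=true}.
  branch 2 (add R):
    ¬(Q ∧ (R ∨ ¬S)): β-rule — branch into ¬Q  //  ¬(R ∨ ¬S).
      branch 2.1 (add ¬Q):
        (P ↔ P): β-rule — branch into P, P  //  ¬P, ¬P.
          branch 2.1.1 (add P, P):
            (R ∨ Q): β-rule — branch into R  //  Q.
              branch 2.1.1.1 (add R):
                ○ open, literals {P=true, Q=false, R=true}.
              branch 2.1.1.2 (add Q):
                × closes — contains both Q and ¬Q.
          branch 2.1.2 (add ¬P, ¬P):
            (R ∨ Q): β-rule — branch into R  //  Q.
              branch 2.1.2.1 (add R):
                ○ open, literals {P=false, Q=false, R=true}.
              branch 2.1.2.2 (add Q):
                × closes — contains both Q and ¬Q.
      branch 2.2 (add ¬(R ∨ ¬S)):
        ¬(R ∨ ¬S): α-rule — add ¬R, ¬¬S.
        × closes — contains both R and ¬R.
7 branches closed, 6 open.
An open branch gives a countermodel: P=true, Q=false, R=true, S=true (unmentioned atoms arbitrary); the premises hold there but the conclusion fails.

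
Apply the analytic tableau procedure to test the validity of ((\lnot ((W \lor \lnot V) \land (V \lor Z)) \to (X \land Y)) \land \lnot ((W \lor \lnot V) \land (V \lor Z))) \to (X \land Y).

Valid

Assume the negation and expand:
Initial set: {\lnot (((\lnot ((W \lor \lnot V) \land (V \lor Z)) \to (X \land Y)) \land \lnot ((W \lor \lnot V) \land (V \lor Z))) \to (X \land Y))}.
\lnot (((\lnot ((W \lor \lnot V) \land (V \lor Z)) \to (X \land Y)) \land \lnot ((W \lor \lnot V) \land (V \lor Z))) \to (X \land Y)): α-rule — add ((\lnot ((W \lor \lnot V) \land (V \lor Z)) \to (X \land Y)) \land \lnot ((W \lor \lnot V) \land (V \lor Z))), \lnot (X \land Y).
((\lnot ((W \lor \lnot V) \land (V \lor Z)) \to (X \land Y)) \land \lnot ((W \lor \lnot V) \land (V \lor Z))): α-rule — add (\lnot ((W \lor \lnot V) \land (V \lor Z)) \to (X \land Y)), \lnot ((W \lor \lnot V) \land (V \lor Z)).
\lnot (X \land Y): β-rule — branch into \lnot X  //  \lnot Y.
  branch 1 (add \lnot X):
    (\lnot ((W \lor \lnot V) \land (V \lor Z)) \to (X \land Y)): β-rule — branch into \lnot \lnot ((W \lor \lnot V) \land (V \lor Z))  //  (X \land Y).
      branch 1.1 (add \lnot \lnot ((W \lor \lnot V) \land (V \lor Z))):
        \lnot \lnot ((W \lor \lnot V) \land (V \lor Z)): α-rule — add (W \lor \lnot V), (V \lor Z).
        \lnot ((W \lor \lnot V) \land (V \lor Z)): β-rule — branch into \lnot (W \lor \lnot V)  //  \lnot (V \lor Z).
          branch 1.1.1 (add \lnot (W \lor \lnot V)):
            \lnot (W \lor \lnot V): α-rule — add \lnot W, \lnot \lnot V.
            (W \lor \lnot V): β-rule — branch into W  //  \lnot V.
              branch 1.1.1.1 (add W):
                × closes — contains both W and \lnot W.
              branch 1.1.1.2 (add \lnot V):
                × closes — contains both V and \lnot V.
          branch 1.1.2 (add \lnot (V \lor Z)):
            \lnot (V \lor Z): α-rule — add \lnot V, \lnot Z.
            (W \lor \lnot V): β-rule — branch into W  //  \lnot V.
              branch 1.1.2.1 (add W):
                (V \lor Z): β-rule — branch into V  //  Z.
                  branch 1.1.2.1.1 (add V):
                    × closes — contains both V and \lnot V.
                  branch 1.1.2.1.2 (add Z):
                    × closes — contains both Z and \lnot Z.
              branch 1.1.2.2 (add \lnot V):
                (V \lor Z): β-rule — branch into V  //  Z.
                  branch 1.1.2.2.1 (add V):
                    × closes — contains both V and \lnot V.
                  branch 1.1.2.2.2 (add Z):
                    × closes — contains both Z and \lnot Z.
      branch 1.2 (add (X \land Y)):
        (X \land Y): α-rule — add X, Y.
        × closes — contains both X and \lnot X.
  branch 2 (add \lnot Y):
    (\lnot ((W \lor \lnot V) \land (V \lor Z)) \to (X \land Y)): β-rule — branch into \lnot \lnot ((W \lor \lnot V) \land (V \lor Z))  //  (X \land Y).
      branch 2.1 (add \lnot \lnot ((W \lor \lnot V) \land (V \lor Z))):
        \lnot \lnot ((W \lor \lnot V) \land (V \lor Z)): α-rule — add (W \lor \lnot V), (V \lor Z).
        \lnot ((W \lor \lnot V) \land (V \lor Z)): β-rule — branch into \lnot (W \lor \lnot V)  //  \lnot (V \lor Z).
          branch 2.1.1 (add \lnot (W \lor \lnot V)):
            \lnot (W \lor \lnot V): α-rule — add \lnot W, \lnot \lnot V.
            (W \lor \lnot V): β-rule — branch into W  //  \lnot V.
              branch 2.1.1.1 (add W):
                × closes — contains both W and \lnot W.
              branch 2.1.1.2 (add \lnot V):
                × closes — contains both V and \lnot V.
          branch 2.1.2 (add \lnot (V \lor Z)):
            \lnot (V \lor Z): α-rule — add \lnot V, \lnot Z.
            (W \lor \lnot V): β-rule — branch into W  //  \lnot V.
              branch 2.1.2.1 (add W):
                (V \lor Z): β-rule — branch into V  //  Z.
                  branch 2.1.2.1.1 (add V):
                    × closes — contains both V and \lnot V.
                  branch 2.1.2.1.2 (add Z):
                    × closes — contains both Z and \lnot Z.
              branch 2.1.2.2 (add \lnot V):
                (V \lor Z): β-rule — branch into V  //  Z.
                  branch 2.1.2.2.1 (add V):
                    × closes — contains both V and \lnot V.
                  branch 2.1.2.2.2 (add Z):
                    × closes — contains both Z and \lnot Z.
      branch 2.2 (add (X \land Y)):
        (X \land Y): α-rule — add X, Y.
        × closes — contains both Y and \lnot Y.
All 14 branches close.
Every branch closed, so the negation is unsatisfiable and the formula is valid.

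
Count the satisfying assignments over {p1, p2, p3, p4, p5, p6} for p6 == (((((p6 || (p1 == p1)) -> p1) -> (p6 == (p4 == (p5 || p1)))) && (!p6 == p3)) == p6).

24

Initial set: {(p6 == (((((p6 || (p1 == p1)) -> p1) -> (p6 == (p4 == (p5 || p1)))) && (!p6 == p3)) == p6))}.
(p6 == (((((p6 || (p1 == p1)) -> p1) -> (p6 == (p4 == (p5 || p1)))) && (!p6 == p3)) == p6)): β-rule — branch into p6, (((((p6 || (p1 == p1)) -> p1) -> (p6 == (p4 == (p5 || p1)))) && (!p6 == p3)) == p6)  //  !p6, !(((((p6 || (p1 == p1)) -> p1) -> (p6 == (p4 == (p5 || p1)))) && (!p6 == p3)) == p6).
  branch 1 (add p6, (((((p6 || (p1 == p1)) -> p1) -> (p6 == (p4 == (p5 || p1)))) && (!p6 == p3)) == p6)):
    (((((p6 || (p1 == p1)) -> p1) -> (p6 == (p4 == (p5 || p1)))) && (!p6 == p3)) == p6): β-rule — branch into ((((p6 || (p1 == p1)) -> p1) -> (p6 == (p4 == (p5 || p1)))) && (!p6 == p3)), p6  //  !((((p6 || (p1 == p1)) -> p1) -> (p6 == (p4 == (p5 || p1)))) && (!p6 == p3)), !p6.
      branch 1.1 (add ((((p6 || (p1 == p1)) -> p1) -> (p6 == (p4 == (p5 || p1)))) && (!p6 == p3)), p6):
        ((((p6 || (p1 == p1)) -> p1) -> (p6 == (p4 == (p5 || p1)))) && (!p6 == p3)): α-rule — add (((p6 || (p1 == p1)) -> p1) -> (p6 == (p4 == (p5 || p1)))), (!p6 == p3).
        (((p6 || (p1 == p1)) -> p1) -> (p6 == (p4 == (p5 || p1)))): β-rule — branch into !((p6 || (p1 == p1)) -> p1)  //  (p6 == (p4 == (p5 || p1))).
          branch 1.1.1 (add !((p6 || (p1 == p1)) -> p1)):
            !((p6 || (p1 == p1)) -> p1): α-rule — add (p6 || (p1 == p1)), !p1.
            (!p6 == p3): β-rule — branch into !p6, p3  //  !!p6, !p3.
              branch 1.1.1.1 (add !p6, p3):
                × closes — contains both p6 and !p6.
              branch 1.1.1.2 (add !!p6, !p3):
                (p6 || (p1 == p1)): β-rule — branch into p6  //  (p1 == p1).
                  branch 1.1.1.2.1 (add p6):
                    ○ open, literals {p1=false, p3=false, p6=true}.
                  branch 1.1.1.2.2 (add (p1 == p1)):
                    (p1 == p1): β-rule — branch into p1, p1  //  !p1, !p1.
                      branch 1.1.1.2.2.1 (add p1, p1):
                        × closes — contains both p1 and !p1.
                      branch 1.1.1.2.2.2 (add !p1, !p1):
                        ○ open, literals {p1=false, p3=false, p6=true}.
          branch 1.1.2 (add (p6 == (p4 == (p5 || p1)))):
            (!p6 == p3): β-rule — branch into !p6, p3  //  !!p6, !p3.
              branch 1.1.2.1 (add !p6, p3):
                × closes — contains both p6 and !p6.
              branch 1.1.2.2 (add !!p6, !p3):
                (p6 == (p4 == (p5 || p1))): β-rule — branch into p6, (p4 == (p5 || p1))  //  !p6, !(p4 == (p5 || p1)).
                  branch 1.1.2.2.1 (add p6, (p4 == (p5 || p1))):
                    (p4 == (p5 || p1)): β-rule — branch into p4, (p5 || p1)  //  !p4, !(p5 || p1).
                      branch 1.1.2.2.1.1 (add p4, (p5 || p1)):
                        (p5 || p1): β-rule — branch into p5  //  p1.
                          branch 1.1.2.2.1.1.1 (add p5):
                            ○ open, literals {p3=false, p4=true, p5=true, p6=true}.
                          branch 1.1.2.2.1.1.2 (add p1):
                            ○ open, literals {p1=true, p3=false, p4=true, p6=true}.
                      branch 1.1.2.2.1.2 (add !p4, !(p5 || p1)):
                        !(p5 || p1): α-rule — add !p5, !p1.
                        ○ open, literals {p1=false, p3=false, p4=false, p5=false, p6=true}.
                  branch 1.1.2.2.2 (add !p6, !(p4 == (p5 || p1))):
                    × closes — contains both p6 and !p6.
      branch 1.2 (add !((((p6 || (p1 == p1)) -> p1) -> (p6 == (p4 == (p5 || p1)))) && (!p6 == p3)), !p6):
        × closes — contains both p6 and !p6.
  branch 2 (add !p6, !(((((p6 || (p1 == p1)) -> p1) -> (p6 == (p4 == (p5 || p1)))) && (!p6 == p3)) == p6)):
    !(((((p6 || (p1 == p1)) -> p1) -> (p6 == (p4 == (p5 || p1)))) && (!p6 == p3)) == p6): β-rule — branch into ((((p6 || (p1 == p1)) -> p1) -> (p6 == (p4 == (p5 || p1)))) && (!p6 == p3)), !p6  //  !((((p6 || (p1 == p1)) -> p1) -> (p6 == (p4 == (p5 || p1)))) && (!p6 == p3)), p6.
      branch 2.1 (add ((((p6 || (p1 == p1)) -> p1) -> (p6 == (p4 == (p5 || p1)))) && (!p6 == p3)), !p6):
        ((((p6 || (p1 == p1)) -> p1) -> (p6 == (p4 == (p5 || p1)))) && (!p6 == p3)): α-rule — add (((p6 || (p1 == p1)) -> p1) -> (p6 == (p4 == (p5 || p1)))), (!p6 == p3).
        (((p6 || (p1 == p1)) -> p1) -> (p6 == (p4 == (p5 || p1)))): β-rule — branch into !((p6 || (p1 == p1)) -> p1)  //  (p6 == (p4 == (p5 || p1))).
          branch 2.1.1 (add !((p6 || (p1 == p1)) -> p1)):
            !((p6 || (p1 == p1)) -> p1): α-rule — add (p6 || (p1 == p1)), !p1.
            (!p6 == p3): β-rule — branch into !p6, p3  //  !!p6, !p3.
              branch 2.1.1.1 (add !p6, p3):
                (p6 || (p1 == p1)): β-rule — branch into p6  //  (p1 == p1).
                  branch 2.1.1.1.1 (add p6):
                    × closes — contains both p6 and !p6.
                  branch 2.1.1.1.2 (add (p1 == p1)):
                    (p1 == p1): β-rule — branch into p1, p1  //  !p1, !p1.
                      branch 2.1.1.1.2.1 (add p1, p1):
                        × closes — contains both p1 and !p1.
                      branch 2.1.1.1.2.2 (add !p1, !p1):
                        ○ open, literals {p1=false, p3=true, p6=false}.
              branch 2.1.1.2 (add !!p6, !p3):
                × closes — contains both p6 and !p6.
          branch 2.1.2 (add (p6 == (p4 == (p5 || p1)))):
            (!p6 == p3): β-rule — branch into !p6, p3  //  !!p6, !p3.
              branch 2.1.2.1 (add !p6, p3):
                (p6 == (p4 == (p5 || p1))): β-rule — branch into p6, (p4 == (p5 || p1))  //  !p6, !(p4 == (p5 || p1)).
                  branch 2.1.2.1.1 (add p6, (p4 == (p5 || p1))):
                    × closes — contains both p6 and !p6.
                  branch 2.1.2.1.2 (add !p6, !(p4 == (p5 || p1))):
                    !(p4 == (p5 || p1)): β-rule — branch into p4, !(p5 || p1)  //  !p4, (p5 || p1).
                      branch 2.1.2.1.2.1 (add p4, !(p5 || p1)):
                        !(p5 || p1): α-rule — add !p5, !p1.
                        ○ open, literals {p1=false, p3=true, p4=true, p5=false, p6=false}.
                      branch 2.1.2.1.2.2 (add !p4, (p5 || p1)):
                        (p5 || p1): β-rule — branch into p5  //  p1.
                          branch 2.1.2.1.2.2.1 (add p5):
                            ○ open, literals {p3=true, p4=false, p5=true, p6=false}.
                          branch 2.1.2.1.2.2.2 (add p1):
                            ○ open, literals {p1=true, p3=true, p4=false, p6=false}.
              branch 2.1.2.2 (add !!p6, !p3):
                × closes — contains both p6 and !p6.
      branch 2.2 (add !((((p6 || (p1 == p1)) -> p1) -> (p6 == (p4 == (p5 || p1)))) && (!p6 == p3)), p6):
        × closes — contains both p6 and !p6.
11 branches closed, 9 open.
Each open branch fixes some atoms; the unmentioned ones are free. Counting distinct full assignments: branch {p1=false, p3=false, p6=true} (p2, p4, p5) contributes 8 new; branch {p1=false, p3=false, p6=true} (p2, p4, p5) contributes 0 new; branch {p3=false, p4=true, p5=true, p6=true} (p1, p2) contributes 2 new; branch {p1=true, p3=false, p4=true, p6=true} (p2, p5) contributes 2 new; branch {p1=false, p3=false, p4=false, p5=false, p6=true} (p2) contributes 0 new; branch {p1=false, p3=true, p6=false} (p2, p4, p5) contributes 8 new; branch {p1=false, p3=true, p4=true, p5=false, p6=false} (p2) contributes 0 new; branch {p3=true, p4=false, p5=true, p6=false} (p1, p2) contributes 2 new; branch {p1=true, p3=true, p4=false, p6=false} (p2, p5) contributes 2 new. Total: 24.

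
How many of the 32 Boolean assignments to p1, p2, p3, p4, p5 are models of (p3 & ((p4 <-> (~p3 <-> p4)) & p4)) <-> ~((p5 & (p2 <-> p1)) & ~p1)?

Initial set: {((p3 & ((p4 <-> (~p3 <-> p4)) & p4)) <-> ~((p5 & (p2 <-> p1)) & ~p1))}.
((p3 & ((p4 <-> (~p3 <-> p4)) & p4)) <-> ~((p5 & (p2 <-> p1)) & ~p1)): β-rule — branch into (p3 & ((p4 <-> (~p3 <-> p4)) & p4)), ~((p5 & (p2 <-> p1)) & ~p1)  //  ~(p3 & ((p4 <-> (~p3 <-> p4)) & p4)), ~~((p5 & (p2 <-> p1)) & ~p1).
  branch 1 (add (p3 & ((p4 <-> (~p3 <-> p4)) & p4)), ~((p5 & (p2 <-> p1)) & ~p1)):
    (p3 & ((p4 <-> (~p3 <-> p4)) & p4)): α-rule — add p3, ((p4 <-> (~p3 <-> p4)) & p4).
    ((p4 <-> (~p3 <-> p4)) & p4): α-rule — add (p4 <-> (~p3 <-> p4)), p4.
    ~((p5 & (p2 <-> p1)) & ~p1): β-rule — branch into ~(p5 & (p2 <-> p1))  //  ~~p1.
      branch 1.1 (add ~(p5 & (p2 <-> p1))):
        (p4 <-> (~p3 <-> p4)): β-rule — branch into p4, (~p3 <-> p4)  //  ~p4, ~(~p3 <-> p4).
          branch 1.1.1 (add p4, (~p3 <-> p4)):
            ~(p5 & (p2 <-> p1)): β-rule — branch into ~p5  //  ~(p2 <-> p1).
              branch 1.1.1.1 (add ~p5):
                (~p3 <-> p4): β-rule — branch into ~p3, p4  //  ~~p3, ~p4.
                  branch 1.1.1.1.1 (add ~p3, p4):
                    × closes — contains both p3 and ~p3.
                  branch 1.1.1.1.2 (add ~~p3, ~p4):
                    × closes — contains both p4 and ~p4.
              branch 1.1.1.2 (add ~(p2 <-> p1)):
                (~p3 <-> p4): β-rule — branch into ~p3, p4  //  ~~p3, ~p4.
                  branch 1.1.1.2.1 (add ~p3, p4):
                    × closes — contains both p3 and ~p3.
                  branch 1.1.1.2.2 (add ~~p3, ~p4):
                    × closes — contains both p4 and ~p4.
          branch 1.1.2 (add ~p4, ~(~p3 <-> p4)):
            × closes — contains both p4 and ~p4.
      branch 1.2 (add ~~p1):
        (p4 <-> (~p3 <-> p4)): β-rule — branch into p4, (~p3 <-> p4)  //  ~p4, ~(~p3 <-> p4).
          branch 1.2.1 (add p4, (~p3 <-> p4)):
            (~p3 <-> p4): β-rule — branch into ~p3, p4  //  ~~p3, ~p4.
              branch 1.2.1.1 (add ~p3, p4):
                × closes — contains both p3 and ~p3.
              branch 1.2.1.2 (add ~~p3, ~p4):
                × closes — contains both p4 and ~p4.
          branch 1.2.2 (add ~p4, ~(~p3 <-> p4)):
            × closes — contains both p4 and ~p4.
  branch 2 (add ~(p3 & ((p4 <-> (~p3 <-> p4)) & p4)), ~~((p5 & (p2 <-> p1)) & ~p1)):
    ~~((p5 & (p2 <-> p1)) & ~p1): α-rule — add (p5 & (p2 <-> p1)), ~p1.
    (p5 & (p2 <-> p1)): α-rule — add p5, (p2 <-> p1).
    ~(p3 & ((p4 <-> (~p3 <-> p4)) & p4)): β-rule — branch into ~p3  //  ~((p4 <-> (~p3 <-> p4)) & p4).
      branch 2.1 (add ~p3):
        (p2 <-> p1): β-rule — branch into p2, p1  //  ~p2, ~p1.
          branch 2.1.1 (add p2, p1):
            × closes — contains both p1 and ~p1.
          branch 2.1.2 (add ~p2, ~p1):
            ○ open, literals {p1=0, p2=0, p3=0, p5=1}.
      branch 2.2 (add ~((p4 <-> (~p3 <-> p4)) & p4)):
        (p2 <-> p1): β-rule — branch into p2, p1  //  ~p2, ~p1.
          branch 2.2.1 (add p2, p1):
            × closes — contains both p1 and ~p1.
          branch 2.2.2 (add ~p2, ~p1):
            ~((p4 <-> (~p3 <-> p4)) & p4): β-rule — branch into ~(p4 <-> (~p3 <-> p4))  //  ~p4.
              branch 2.2.2.1 (add ~(p4 <-> (~p3 <-> p4))):
                ~(p4 <-> (~p3 <-> p4)): β-rule — branch into p4, ~(~p3 <-> p4)  //  ~p4, (~p3 <-> p4).
                  branch 2.2.2.1.1 (add p4, ~(~p3 <-> p4)):
                    ~(~p3 <-> p4): β-rule — branch into ~p3, ~p4  //  ~~p3, p4.
                      branch 2.2.2.1.1.1 (add ~p3, ~p4):
                        × closes — contains both p4 and ~p4.
                      branch 2.2.2.1.1.2 (add ~~p3, p4):
                        ○ open, literals {p1=0, p2=0, p3=1, p4=1, p5=1}.
                  branch 2.2.2.1.2 (add ~p4, (~p3 <-> p4)):
                    (~p3 <-> p4): β-rule — branch into ~p3, p4  //  ~~p3, ~p4.
                      branch 2.2.2.1.2.1 (add ~p3, p4):
                        × closes — contains both p4 and ~p4.
                      branch 2.2.2.1.2.2 (add ~~p3, ~p4):
                        ○ open, literals {p1=0, p2=0, p3=1, p4=0, p5=1}.
              branch 2.2.2.2 (add ~p4):
                ○ open, literals {p1=0, p2=0, p4=0, p5=1}.
12 branches closed, 4 open.
Each open branch fixes some atoms; the unmentioned ones are free. Counting distinct full assignments: branch {p1=0, p2=0, p3=0, p5=1} (p4) contributes 2 new; branch {p1=0, p2=0, p3=1, p4=1, p5=1} (none free) contributes 1 new; branch {p1=0, p2=0, p3=1, p4=0, p5=1} (none free) contributes 1 new; branch {p1=0, p2=0, p4=0, p5=1} (p3) contributes 0 new. Total: 4.

4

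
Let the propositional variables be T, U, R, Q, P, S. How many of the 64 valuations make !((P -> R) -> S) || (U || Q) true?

54

Initial set: {(!((P -> R) -> S) || (U || Q))}.
(!((P -> R) -> S) || (U || Q)): β-rule — branch into !((P -> R) -> S)  //  (U || Q).
  branch 1 (add !((P -> R) -> S)):
    !((P -> R) -> S): α-rule — add (P -> R), !S.
    (P -> R): β-rule — branch into !P  //  R.
      branch 1.1 (add !P):
        ○ open, literals {P=F, S=F}.
      branch 1.2 (add R):
        ○ open, literals {R=T, S=F}.
  branch 2 (add (U || Q)):
    (U || Q): β-rule — branch into U  //  Q.
      branch 2.1 (add U):
        ○ open, literals {U=T}.
      branch 2.2 (add Q):
        ○ open, literals {Q=T}.
0 branches closed, 4 open.
Each open branch fixes some atoms; the unmentioned ones are free. Counting distinct full assignments: branch {P=F, S=F} (T, U, R, Q) contributes 16 new; branch {R=T, S=F} (T, U, Q, P) contributes 8 new; branch {U=T} (T, R, Q, P, S) contributes 20 new; branch {Q=T} (T, U, R, P, S) contributes 10 new. Total: 54.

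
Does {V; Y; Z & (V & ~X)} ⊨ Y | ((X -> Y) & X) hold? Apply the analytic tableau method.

Initial set: {V; Y; (Z & (V & ~X)); ~(Y | ((X -> Y) & X))}.
(Z & (V & ~X)): α-rule — add Z, (V & ~X).
~(Y | ((X -> Y) & X)): α-rule — add ~Y, ~((X -> Y) & X).
× closes — contains both Y and ~Y.
All 1 branch closes.
Every branch closed, so the premises entail the conclusion.

Yes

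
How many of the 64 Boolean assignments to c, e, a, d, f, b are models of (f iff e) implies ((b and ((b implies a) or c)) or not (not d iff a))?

Initial set: {((f iff e) implies ((b and ((b implies a) or c)) or not (not d iff a)))}.
((f iff e) implies ((b and ((b implies a) or c)) or not (not d iff a))): β-rule — branch into not (f iff e)  //  ((b and ((b implies a) or c)) or not (not d iff a)).
  branch 1 (add not (f iff e)):
    not (f iff e): β-rule — branch into f, not e  //  not f, e.
      branch 1.1 (add f, not e):
        ○ open, literals {e=F, f=T}.
      branch 1.2 (add not f, e):
        ○ open, literals {e=T, f=F}.
  branch 2 (add ((b and ((b implies a) or c)) or not (not d iff a))):
    ((b and ((b implies a) or c)) or not (not d iff a)): β-rule — branch into (b and ((b implies a) or c))  //  not (not d iff a).
      branch 2.1 (add (b and ((b implies a) or c))):
        (b and ((b implies a) or c)): α-rule — add b, ((b implies a) or c).
        ((b implies a) or c): β-rule — branch into (b implies a)  //  c.
          branch 2.1.1 (add (b implies a)):
            (b implies a): β-rule — branch into not b  //  a.
              branch 2.1.1.1 (add not b):
                × closes — contains both b and not b.
              branch 2.1.1.2 (add a):
                ○ open, literals {a=T, b=T}.
          branch 2.1.2 (add c):
            ○ open, literals {b=T, c=T}.
      branch 2.2 (add not (not d iff a)):
        not (not d iff a): β-rule — branch into not d, not a  //  not not d, a.
          branch 2.2.1 (add not d, not a):
            ○ open, literals {a=F, d=F}.
          branch 2.2.2 (add not not d, a):
            ○ open, literals {a=T, d=T}.
1 branch closed, 6 open.
Each open branch fixes some atoms; the unmentioned ones are free. Counting distinct full assignments: branch {e=F, f=T} (c, a, d, b) contributes 16 new; branch {e=T, f=F} (c, a, d, b) contributes 16 new; branch {a=T, b=T} (c, e, d, f) contributes 8 new; branch {b=T, c=T} (e, a, d, f) contributes 4 new; branch {a=F, d=F} (c, e, f, b) contributes 6 new; branch {a=T, d=T} (c, e, f, b) contributes 4 new. Total: 54.

54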